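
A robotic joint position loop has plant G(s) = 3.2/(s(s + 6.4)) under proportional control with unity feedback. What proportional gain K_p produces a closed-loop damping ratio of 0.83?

K_p = 4.65

Closed-loop characteristic equation: s² + 6.4s + K_p·3.2 = 0.
So ω_n = √(3.2K_p) and 2ζω_n = 6.4, giving ζ = 6.4/(2√(3.2K_p)).
Setting ζ = 0.83: √(3.2K_p) = 6.4/(2·0.83) = 3.855, so K_p = 14.86/3.2 = 4.65.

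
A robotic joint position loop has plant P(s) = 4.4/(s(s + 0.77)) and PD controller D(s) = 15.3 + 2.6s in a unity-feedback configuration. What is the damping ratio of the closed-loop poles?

Forward path: (15.3 + 2.6s)·4.4/(s(s+0.77)). The closed-loop characteristic equation is s² + (0.77 + 4.4·2.6)s + 4.4·15.3 = 0.
That is s² + 12.21s + 67.32 = 0, so ω_n = 8.205 rad/s and ζ = 12.21/(2·8.205) = 0.7441.

ζ = 0.744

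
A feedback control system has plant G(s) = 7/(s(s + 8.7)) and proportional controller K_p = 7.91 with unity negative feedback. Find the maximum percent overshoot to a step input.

From 1 + K_pG(s) = 0: s² + 8.7s + 55.37 = 0 ⇒ ω_n = 7.441, ζ = 0.5846.
%OS = 100·exp(−πζ/√(1−ζ²)) = 100·exp(−π·0.5846/√0.6583) = 10.4%.

10.4%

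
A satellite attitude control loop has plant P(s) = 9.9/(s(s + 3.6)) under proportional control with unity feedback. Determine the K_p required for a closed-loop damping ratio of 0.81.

Closed-loop characteristic equation: s² + 3.6s + K_p·9.9 = 0.
So ω_n = √(9.9K_p) and 2ζω_n = 3.6, giving ζ = 3.6/(2√(9.9K_p)).
Setting ζ = 0.81: √(9.9K_p) = 3.6/(2·0.81) = 2.222, so K_p = 4.938/9.9 = 0.499.

K_p = 0.499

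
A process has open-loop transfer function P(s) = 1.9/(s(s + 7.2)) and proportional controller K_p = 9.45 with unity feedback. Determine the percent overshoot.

The closed-loop denominator s² + 7.2s + 17.95 gives ω_n = √17.95 = 4.237 and ζ = 7.2/(2ω_n) = 0.8496.
%OS = 100·exp(−πζ/√(1−ζ²)) = 100·exp(−π·0.8496/√0.2782) = 0.634%.

0.634%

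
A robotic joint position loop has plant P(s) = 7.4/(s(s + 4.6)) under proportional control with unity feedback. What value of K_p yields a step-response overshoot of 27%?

From %OS = 100·exp(−πζ/√(1−ζ²)) = 27%, ζ = −ln(0.27)/√(π²+ln²(0.27)) = 0.3847.
Characteristic equation s² + 4.6s + 7.4K_p = 0 gives ζ = 4.6/(2√(7.4K_p)).
Setting ζ = 0.3847: √(7.4K_p) = 4.6/(2·0.3847) = 5.979, so K_p = 35.74/7.4 = 4.83.

K_p = 4.83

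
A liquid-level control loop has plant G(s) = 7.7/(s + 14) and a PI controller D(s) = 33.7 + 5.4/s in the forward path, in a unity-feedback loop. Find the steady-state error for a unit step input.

0

The open loop D(s)G(s) has a pole at the origin (type 1), so the static position error constant is infinite and e_ss = 1/(1+∞) = 0.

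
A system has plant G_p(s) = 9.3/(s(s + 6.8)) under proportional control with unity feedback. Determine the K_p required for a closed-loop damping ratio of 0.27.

Closed-loop characteristic equation: s² + 6.8s + K_p·9.3 = 0.
So ω_n = √(9.3K_p) and 2ζω_n = 6.8, giving ζ = 6.8/(2√(9.3K_p)).
Setting ζ = 0.27: √(9.3K_p) = 6.8/(2·0.27) = 12.59, so K_p = 158.6/9.3 = 17.1.

K_p = 17.1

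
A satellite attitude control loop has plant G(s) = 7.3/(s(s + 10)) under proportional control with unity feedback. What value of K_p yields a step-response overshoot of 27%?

K_p = 23.1

From %OS = 100·exp(−πζ/√(1−ζ²)) = 27%, ζ = −ln(0.27)/√(π²+ln²(0.27)) = 0.3847.
Characteristic equation s² + 10s + 7.3K_p = 0 gives ζ = 10/(2√(7.3K_p)).
Setting ζ = 0.3847: √(7.3K_p) = 10/(2·0.3847) = 13, so K_p = 168.9/7.3 = 23.1.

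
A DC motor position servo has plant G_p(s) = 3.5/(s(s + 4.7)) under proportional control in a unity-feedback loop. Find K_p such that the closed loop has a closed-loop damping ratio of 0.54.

Closed-loop characteristic equation: s² + 4.7s + K_p·3.5 = 0.
So ω_n = √(3.5K_p) and 2ζω_n = 4.7, giving ζ = 4.7/(2√(3.5K_p)).
Setting ζ = 0.54: √(3.5K_p) = 4.7/(2·0.54) = 4.352, so K_p = 18.94/3.5 = 5.41.

K_p = 5.41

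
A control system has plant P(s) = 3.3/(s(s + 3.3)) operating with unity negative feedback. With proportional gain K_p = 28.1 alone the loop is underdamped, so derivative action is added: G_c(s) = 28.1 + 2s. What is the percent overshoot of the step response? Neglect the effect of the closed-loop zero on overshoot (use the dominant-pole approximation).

Forward path: (28.1 + 2s)·3.3/(s(s+3.3)). The closed-loop characteristic equation is s² + (3.3 + 3.3·2)s + 3.3·28.1 = 0.
That is s² + 9.9s + 92.73 = 0, so ω_n = 9.63 rad/s and ζ = 9.9/(2·9.63) = 0.514.
%OS = 100·exp(−πζ/√(1−ζ²)) = 15.2%.

15.2%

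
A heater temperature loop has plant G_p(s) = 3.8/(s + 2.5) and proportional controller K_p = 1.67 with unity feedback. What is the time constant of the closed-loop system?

Closed-loop transfer function: T(s) = K_p·G_p(s)/(1 + K_p·G_p(s)) = 6.346/(s + 2.5 + 6.346) = 6.346/(s + 8.846).
Time constant τ = 1/8.846 = 0.113 s.

τ = 0.113 s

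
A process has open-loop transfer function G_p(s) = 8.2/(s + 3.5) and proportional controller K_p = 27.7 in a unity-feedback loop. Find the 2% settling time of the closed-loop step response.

T_s ≈ 0.0173 s

Closed-loop transfer function: T(s) = K_p·G_p(s)/(1 + K_p·G_p(s)) = 227.1/(s + 3.5 + 227.1) = 227.1/(s + 230.6).
Time constant τ = 1/230.6 = 0.004336 s, so the 2% settling time is about 4τ = 0.0173 s.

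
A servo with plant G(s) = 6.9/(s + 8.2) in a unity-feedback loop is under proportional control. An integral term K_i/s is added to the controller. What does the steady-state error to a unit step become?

0

Adding integral action puts a pole at s = 0 in the forward path, raising the system type to 1; a type-1 loop has zero steady-state error to a step.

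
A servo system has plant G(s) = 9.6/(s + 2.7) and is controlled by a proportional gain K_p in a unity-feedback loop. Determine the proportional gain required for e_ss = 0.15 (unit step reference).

K_p = 1.59

The loop is type 0, so e_ss(step) = 1/(1 + K_pos) with K_pos = K_p·G(0).
G(0) = 3.556. Require 1/(1 + K_p·3.556) = 0.15, so 1 + 3.556·K_p = 6.667.
K_p = (6.667 − 1)/3.556 = 1.59.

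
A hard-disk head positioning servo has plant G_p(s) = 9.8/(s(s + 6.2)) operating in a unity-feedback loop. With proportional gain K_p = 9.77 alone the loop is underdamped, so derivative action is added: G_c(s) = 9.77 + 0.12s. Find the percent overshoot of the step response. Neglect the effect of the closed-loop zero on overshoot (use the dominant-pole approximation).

Forward path: (9.77 + 0.12s)·9.8/(s(s+6.2)). The closed-loop characteristic equation is s² + (6.2 + 9.8·0.12)s + 9.8·9.77 = 0.
That is s² + 7.376s + 95.75 = 0, so ω_n = 9.785 rad/s and ζ = 7.376/(2·9.785) = 0.3769.
%OS = 100·exp(−πζ/√(1−ζ²)) = 27.8%.

27.8%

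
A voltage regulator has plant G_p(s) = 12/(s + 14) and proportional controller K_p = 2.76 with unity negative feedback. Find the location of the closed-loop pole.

Closed-loop transfer function: T(s) = K_p·G_p(s)/(1 + K_p·G_p(s)) = 33.12/(s + 14 + 33.12) = 33.12/(s + 47.12).
The closed-loop pole is at s = −47.12.

s = -47.12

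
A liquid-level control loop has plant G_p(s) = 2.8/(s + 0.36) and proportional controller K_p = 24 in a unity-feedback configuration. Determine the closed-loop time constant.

Closed-loop transfer function: T(s) = K_p·G_p(s)/(1 + K_p·G_p(s)) = 67.2/(s + 0.36 + 67.2) = 67.2/(s + 67.56).
Time constant τ = 1/67.56 = 0.0148 s.

τ = 0.0148 s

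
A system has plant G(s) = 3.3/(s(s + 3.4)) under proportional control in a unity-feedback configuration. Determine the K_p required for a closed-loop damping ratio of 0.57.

Closed-loop characteristic equation: s² + 3.4s + K_p·3.3 = 0.
So ω_n = √(3.3K_p) and 2ζω_n = 3.4, giving ζ = 3.4/(2√(3.3K_p)).
Setting ζ = 0.57: √(3.3K_p) = 3.4/(2·0.57) = 2.982, so K_p = 8.895/3.3 = 2.7.

K_p = 2.7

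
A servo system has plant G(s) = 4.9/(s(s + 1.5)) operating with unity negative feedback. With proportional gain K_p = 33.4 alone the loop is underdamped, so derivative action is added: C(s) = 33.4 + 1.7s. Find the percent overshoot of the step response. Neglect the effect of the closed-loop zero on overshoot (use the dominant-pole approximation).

27.1%

Forward path: (33.4 + 1.7s)·4.9/(s(s+1.5)). The closed-loop characteristic equation is s² + (1.5 + 4.9·1.7)s + 4.9·33.4 = 0.
That is s² + 9.83s + 163.7 = 0, so ω_n = 12.79 rad/s and ζ = 9.83/(2·12.79) = 0.3842.
%OS = 100·exp(−πζ/√(1−ζ²)) = 27.1%.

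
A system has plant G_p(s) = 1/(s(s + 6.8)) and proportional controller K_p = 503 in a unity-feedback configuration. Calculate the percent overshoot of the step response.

61.8%

From 1 + K_pG_p(s) = 0: s² + 6.8s + 503 = 0 ⇒ ω_n = 22.43, ζ = 0.1516.
%OS = 100·exp(−πζ/√(1−ζ²)) = 100·exp(−π·0.1516/√0.977) = 61.8%.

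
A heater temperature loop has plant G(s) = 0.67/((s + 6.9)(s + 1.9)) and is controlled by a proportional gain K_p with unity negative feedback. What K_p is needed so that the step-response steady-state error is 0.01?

K_p = 1940

Steady-state error for a unit step on this type-0 loop is 1/(1 + K_p·G(0)).
G(0) = 0.05111. Require 1/(1 + K_p·0.05111) = 0.01, so 1 + 0.05111·K_p = 100.
K_p = (100 − 1)/0.05111 = 1940.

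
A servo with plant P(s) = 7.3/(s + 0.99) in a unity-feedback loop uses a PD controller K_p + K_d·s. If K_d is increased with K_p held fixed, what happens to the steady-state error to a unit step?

unchanged

At s = 0 the derivative term contributes nothing: C(0) = K_p regardless of K_d, so K_pos = K_p·P(0) and e_ss are unchanged.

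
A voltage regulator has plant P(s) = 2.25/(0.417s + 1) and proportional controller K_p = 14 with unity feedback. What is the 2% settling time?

Closed loop: T(s) = K_p·P/(1+K_p·P) = 31.5/(0.417s + 1 + 31.5), with pole at s = −(1 + 31.5)/0.417 = −77.94.
τ = 1/77.94 = 0.01283 s, so 2% settling time ≈ 4τ = 0.0513 s.

T_s ≈ 0.0513 s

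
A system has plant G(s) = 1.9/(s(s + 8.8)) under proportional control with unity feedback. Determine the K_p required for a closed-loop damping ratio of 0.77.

Closed-loop characteristic equation: s² + 8.8s + K_p·1.9 = 0.
So ω_n = √(1.9K_p) and 2ζω_n = 8.8, giving ζ = 8.8/(2√(1.9K_p)).
Setting ζ = 0.77: √(1.9K_p) = 8.8/(2·0.77) = 5.714, so K_p = 32.65/1.9 = 17.2.

K_p = 17.2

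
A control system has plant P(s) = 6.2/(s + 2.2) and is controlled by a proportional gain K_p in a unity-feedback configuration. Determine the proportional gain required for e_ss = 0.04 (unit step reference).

The loop is type 0, so e_ss(step) = 1/(1 + K_pos) with K_pos = K_p·P(0).
P(0) = 2.818. Require 1/(1 + K_p·2.818) = 0.04, so 1 + 2.818·K_p = 25.
K_p = (25 − 1)/2.818 = 8.52.

K_p = 8.52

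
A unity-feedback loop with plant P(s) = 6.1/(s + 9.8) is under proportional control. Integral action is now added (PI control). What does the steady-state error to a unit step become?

The integrator makes K_pos = lim_{s→0} C(s)G(s) infinite, so e_ss = 1/(1+K_pos) = 0.

0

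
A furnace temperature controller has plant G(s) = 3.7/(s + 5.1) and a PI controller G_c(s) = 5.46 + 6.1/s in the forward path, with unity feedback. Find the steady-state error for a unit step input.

The open loop G_c(s)G(s) has a pole at the origin (type 1), so the static position error constant is infinite and e_ss = 1/(1+∞) = 0.

0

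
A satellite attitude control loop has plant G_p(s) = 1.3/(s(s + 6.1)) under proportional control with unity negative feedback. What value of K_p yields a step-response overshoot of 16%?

K_p = 28.2

From %OS = 100·exp(−πζ/√(1−ζ²)) = 16%, ζ = −ln(0.16)/√(π²+ln²(0.16)) = 0.5039.
Characteristic equation s² + 6.1s + 1.3K_p = 0 gives ζ = 6.1/(2√(1.3K_p)).
Setting ζ = 0.5039: √(1.3K_p) = 6.1/(2·0.5039) = 6.053, so K_p = 36.64/1.3 = 28.2.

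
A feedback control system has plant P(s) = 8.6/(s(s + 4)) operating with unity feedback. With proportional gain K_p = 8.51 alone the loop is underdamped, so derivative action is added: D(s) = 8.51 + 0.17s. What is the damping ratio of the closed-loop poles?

ζ = 0.319

Forward path: (8.51 + 0.17s)·8.6/(s(s+4)). The closed-loop characteristic equation is s² + (4 + 8.6·0.17)s + 8.6·8.51 = 0.
That is s² + 5.462s + 73.19 = 0, so ω_n = 8.555 rad/s and ζ = 5.462/(2·8.555) = 0.3192.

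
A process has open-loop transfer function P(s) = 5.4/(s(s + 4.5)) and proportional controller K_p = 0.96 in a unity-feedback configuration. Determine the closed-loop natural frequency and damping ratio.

ω_n = 2.28 rad/s, ζ = 0.988

With unity feedback the closed-loop characteristic equation is s² + 4.5s + 0.96·5.4 = s² + 4.5s + 5.184 = 0.
Matching s² + 2ζω_n s + ω_n²: ω_n = √5.184 = 2.277 rad/s and 2ζω_n = 4.5, so ζ = 4.5/(2·2.277) = 0.988.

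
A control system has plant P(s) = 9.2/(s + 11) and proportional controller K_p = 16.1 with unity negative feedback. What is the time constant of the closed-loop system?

τ = 0.00628 s

Closed-loop transfer function: T(s) = K_p·P(s)/(1 + K_p·P(s)) = 148.1/(s + 11 + 148.1) = 148.1/(s + 159.1).
Time constant τ = 1/159.1 = 0.00628 s.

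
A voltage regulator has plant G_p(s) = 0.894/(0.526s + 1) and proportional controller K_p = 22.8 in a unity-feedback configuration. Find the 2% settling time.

T_s ≈ 0.0984 s

Closed loop: T(s) = K_p·G_p/(1+K_p·G_p) = 20.38/(0.526s + 1 + 20.38), with pole at s = −(1 + 20.38)/0.526 = −40.65.
τ = 1/40.65 = 0.0246 s, so 2% settling time ≈ 4τ = 0.0984 s.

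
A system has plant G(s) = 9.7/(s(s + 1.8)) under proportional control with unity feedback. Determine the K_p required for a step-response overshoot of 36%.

K_p = 0.873

From %OS = 100·exp(−πζ/√(1−ζ²)) = 36%, ζ = −ln(0.36)/√(π²+ln²(0.36)) = 0.3093.
Characteristic equation s² + 1.8s + 9.7K_p = 0 gives ζ = 1.8/(2√(9.7K_p)).
Setting ζ = 0.3093: √(9.7K_p) = 1.8/(2·0.3093) = 2.91, so K_p = 8.469/9.7 = 0.873.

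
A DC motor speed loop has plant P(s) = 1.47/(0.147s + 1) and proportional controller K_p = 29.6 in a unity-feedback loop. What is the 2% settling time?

Closed loop: T(s) = K_p·P/(1+K_p·P) = 43.51/(0.147s + 1 + 43.51), with pole at s = −(1 + 43.51)/0.147 = −302.8.
τ = 1/302.8 = 0.003302 s, so 2% settling time ≈ 4τ = 0.0132 s.

T_s ≈ 0.0132 s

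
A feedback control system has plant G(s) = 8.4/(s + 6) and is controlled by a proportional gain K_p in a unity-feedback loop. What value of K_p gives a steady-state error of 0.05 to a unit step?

For a type-0 loop with proportional control, e_ss = 1/(1 + K_p·G(0)).
G(0) = 1.4. Require 1/(1 + K_p·1.4) = 0.05, so 1 + 1.4·K_p = 20.
K_p = (20 − 1)/1.4 = 13.6.

K_p = 13.6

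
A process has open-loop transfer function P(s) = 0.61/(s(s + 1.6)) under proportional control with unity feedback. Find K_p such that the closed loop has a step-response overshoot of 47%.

K_p = 19.2

From %OS = 100·exp(−πζ/√(1−ζ²)) = 47%, ζ = −ln(0.47)/√(π²+ln²(0.47)) = 0.2337.
Characteristic equation s² + 1.6s + 0.61K_p = 0 gives ζ = 1.6/(2√(0.61K_p)).
Setting ζ = 0.2337: √(0.61K_p) = 1.6/(2·0.2337) = 3.424, so K_p = 11.72/0.61 = 19.2.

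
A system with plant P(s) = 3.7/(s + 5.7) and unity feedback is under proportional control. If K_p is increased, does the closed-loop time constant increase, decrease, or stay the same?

decrease

The closed-loop bandwidth 5.7+K_p·3.7 grows with K_p, so τ shrinks.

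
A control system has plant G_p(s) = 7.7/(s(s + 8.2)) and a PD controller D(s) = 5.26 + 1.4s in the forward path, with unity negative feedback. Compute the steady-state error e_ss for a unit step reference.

The open loop D(s)G_p(s) has a pole at the origin (type 1), so the static position error constant is infinite and e_ss = 1/(1+∞) = 0.

0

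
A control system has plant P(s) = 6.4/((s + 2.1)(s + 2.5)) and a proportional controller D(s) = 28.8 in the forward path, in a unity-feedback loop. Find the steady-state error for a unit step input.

The loop is type 0. Static position error constant K_pos = D(0)·P(0) = 28.8·1.219 = 35.11.
Steady-state error to a unit step: e_ss = 1/(1+K_pos) = 1/36.11 = 0.0277.

0.0277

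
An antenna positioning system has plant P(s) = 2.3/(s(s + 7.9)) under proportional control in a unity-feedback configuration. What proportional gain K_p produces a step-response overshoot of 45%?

From %OS = 100·exp(−πζ/√(1−ζ²)) = 45%, ζ = −ln(0.45)/√(π²+ln²(0.45)) = 0.2463.
Characteristic equation s² + 7.9s + 2.3K_p = 0 gives ζ = 7.9/(2√(2.3K_p)).
Setting ζ = 0.2463: √(2.3K_p) = 7.9/(2·0.2463) = 16.03, so K_p = 257.1/2.3 = 112.

K_p = 112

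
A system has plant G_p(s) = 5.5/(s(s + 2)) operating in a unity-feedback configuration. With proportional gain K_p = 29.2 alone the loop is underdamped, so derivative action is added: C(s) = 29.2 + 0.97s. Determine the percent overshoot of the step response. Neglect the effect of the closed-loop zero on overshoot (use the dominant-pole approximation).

Forward path: (29.2 + 0.97s)·5.5/(s(s+2)). The closed-loop characteristic equation is s² + (2 + 5.5·0.97)s + 5.5·29.2 = 0.
That is s² + 7.335s + 160.6 = 0, so ω_n = 12.67 rad/s and ζ = 7.335/(2·12.67) = 0.2894.
%OS = 100·exp(−πζ/√(1−ζ²)) = 38.7%.

38.7%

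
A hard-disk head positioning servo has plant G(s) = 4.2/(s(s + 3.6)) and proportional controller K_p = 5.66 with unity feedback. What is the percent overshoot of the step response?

28.7%

From 1 + K_pG(s) = 0: s² + 3.6s + 23.77 = 0 ⇒ ω_n = 4.876, ζ = 0.3692.
%OS = 100·exp(−πζ/√(1−ζ²)) = 100·exp(−π·0.3692/√0.8637) = 28.7%.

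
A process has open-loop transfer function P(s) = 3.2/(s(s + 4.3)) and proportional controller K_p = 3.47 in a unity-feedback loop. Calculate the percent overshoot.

7.04%

The closed-loop denominator s² + 4.3s + 11.1 gives ω_n = √11.1 = 3.332 and ζ = 4.3/(2ω_n) = 0.6452.
%OS = 100·exp(−πζ/√(1−ζ²)) = 100·exp(−π·0.6452/√0.5837) = 7.04%.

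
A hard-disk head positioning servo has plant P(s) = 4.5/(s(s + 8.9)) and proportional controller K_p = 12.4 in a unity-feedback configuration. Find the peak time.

T_p = 0.524 s

The closed-loop denominator s² + 8.9s + 55.8 gives ω_n = √55.8 = 7.47 and ζ = 8.9/(2ω_n) = 0.5957.
Damped frequency ω_d = ω_n√(1−ζ²) = 6 rad/s, so peak time T_p = π/ω_d = 0.524 s.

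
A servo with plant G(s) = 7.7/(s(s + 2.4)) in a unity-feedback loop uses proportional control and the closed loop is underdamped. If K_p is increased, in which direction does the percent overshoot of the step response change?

increase

ζ = 2.4/(2√(7.7K_p)) decreases as K_p grows; lower damping means more overshoot.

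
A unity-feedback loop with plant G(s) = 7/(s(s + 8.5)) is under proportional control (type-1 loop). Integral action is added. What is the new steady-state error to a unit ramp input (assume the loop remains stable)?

0

The integrator raises the loop to type 2, so K_v → ∞ and e_ss to a ramp is zero.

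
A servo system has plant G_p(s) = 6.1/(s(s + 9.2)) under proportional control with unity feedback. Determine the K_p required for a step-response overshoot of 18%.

K_p = 15.1

From %OS = 100·exp(−πζ/√(1−ζ²)) = 18%, ζ = −ln(0.18)/√(π²+ln²(0.18)) = 0.4791.
Characteristic equation s² + 9.2s + 6.1K_p = 0 gives ζ = 9.2/(2√(6.1K_p)).
Setting ζ = 0.4791: √(6.1K_p) = 9.2/(2·0.4791) = 9.601, so K_p = 92.18/6.1 = 15.1.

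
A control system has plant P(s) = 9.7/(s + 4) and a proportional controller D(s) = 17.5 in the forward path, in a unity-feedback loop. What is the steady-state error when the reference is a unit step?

The loop is type 0. Static position error constant K_pos = D(0)·P(0) = 17.5·2.425 = 42.44.
Steady-state error to a unit step: e_ss = 1/(1+K_pos) = 1/43.44 = 0.023.

0.023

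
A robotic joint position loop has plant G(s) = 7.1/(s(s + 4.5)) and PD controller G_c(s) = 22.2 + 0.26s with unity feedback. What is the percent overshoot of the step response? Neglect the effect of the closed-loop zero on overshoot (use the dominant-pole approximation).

Forward path: (22.2 + 0.26s)·7.1/(s(s+4.5)). The closed-loop characteristic equation is s² + (4.5 + 7.1·0.26)s + 7.1·22.2 = 0.
That is s² + 6.346s + 157.6 = 0, so ω_n = 12.55 rad/s and ζ = 6.346/(2·12.55) = 0.2527.
%OS = 100·exp(−πζ/√(1−ζ²)) = 44%.

44%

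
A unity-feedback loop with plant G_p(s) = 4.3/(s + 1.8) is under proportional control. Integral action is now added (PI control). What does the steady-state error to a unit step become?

0

The integrator makes K_pos = lim_{s→0} C(s)G(s) infinite, so e_ss = 1/(1+K_pos) = 0.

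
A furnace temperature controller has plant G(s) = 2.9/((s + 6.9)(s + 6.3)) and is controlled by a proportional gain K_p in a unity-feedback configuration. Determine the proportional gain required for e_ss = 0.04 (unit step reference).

K_p = 360

The loop is type 0, so e_ss(step) = 1/(1 + K_pos) with K_pos = K_p·G(0).
G(0) = 0.06671. Require 1/(1 + K_p·0.06671) = 0.04, so 1 + 0.06671·K_p = 25.
K_p = (25 − 1)/0.06671 = 360.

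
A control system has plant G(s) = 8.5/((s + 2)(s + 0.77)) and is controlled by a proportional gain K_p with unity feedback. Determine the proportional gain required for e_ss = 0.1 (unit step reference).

K_p = 1.63

Steady-state error for a unit step on this type-0 loop is 1/(1 + K_p·G(0)).
G(0) = 5.519. Require 1/(1 + K_p·5.519) = 0.1, so 1 + 5.519·K_p = 10.
K_p = (10 − 1)/5.519 = 1.63.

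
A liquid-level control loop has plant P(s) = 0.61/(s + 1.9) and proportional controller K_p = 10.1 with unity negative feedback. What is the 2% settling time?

T_s ≈ 0.496 s

Closed-loop transfer function: T(s) = K_p·P(s)/(1 + K_p·P(s)) = 6.161/(s + 1.9 + 6.161) = 6.161/(s + 8.061).
Time constant τ = 1/8.061 = 0.1241 s, so the 2% settling time is about 4τ = 0.496 s.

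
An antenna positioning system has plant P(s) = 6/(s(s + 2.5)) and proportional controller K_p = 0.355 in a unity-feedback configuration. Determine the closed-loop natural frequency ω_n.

ω_n = 1.46 rad/s

The closed-loop denominator is s(s+2.5) + 0.355·6 = s² + 2.5s + 2.13.
So ω_n² = 2.13 ⇒ ω_n = 1.459 rad/s, and ζ = 2.5/(2ω_n) = 0.856.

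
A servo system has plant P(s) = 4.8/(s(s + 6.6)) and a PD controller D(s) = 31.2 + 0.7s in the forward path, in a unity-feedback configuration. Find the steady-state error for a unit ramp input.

The loop has one pole at the origin (type 1). Velocity error constant K_v = lim_{s→0} s·D(s)P(s) = 31.2·4.8/6.6 = 22.69.
Steady-state error to a unit ramp: e_ss = 1/K_v = 0.0441.

0.0441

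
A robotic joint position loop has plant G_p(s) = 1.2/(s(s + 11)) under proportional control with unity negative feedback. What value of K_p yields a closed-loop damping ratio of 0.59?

Closed-loop characteristic equation: s² + 11s + K_p·1.2 = 0.
So ω_n = √(1.2K_p) and 2ζω_n = 11, giving ζ = 11/(2√(1.2K_p)).
Setting ζ = 0.59: √(1.2K_p) = 11/(2·0.59) = 9.322, so K_p = 86.9/1.2 = 72.4.

K_p = 72.4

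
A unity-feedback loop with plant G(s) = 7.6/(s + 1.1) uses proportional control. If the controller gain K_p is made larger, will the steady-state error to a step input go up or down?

decrease

e_ss = 1/(1 + K_p·G(0)); a larger K_p raises the denominator, so e_ss decreases.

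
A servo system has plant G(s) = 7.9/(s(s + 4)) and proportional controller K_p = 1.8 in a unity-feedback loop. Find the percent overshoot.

The closed-loop denominator s² + 4s + 14.22 gives ω_n = √14.22 = 3.771 and ζ = 4/(2ω_n) = 0.5304.
%OS = 100·exp(−πζ/√(1−ζ²)) = 100·exp(−π·0.5304/√0.7187) = 14%.

14%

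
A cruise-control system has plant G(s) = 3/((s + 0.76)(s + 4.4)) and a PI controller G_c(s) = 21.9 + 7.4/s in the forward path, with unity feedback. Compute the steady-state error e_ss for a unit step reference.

The open loop G_c(s)G(s) has a pole at the origin (type 1), so the static position error constant is infinite and e_ss = 1/(1+∞) = 0.

0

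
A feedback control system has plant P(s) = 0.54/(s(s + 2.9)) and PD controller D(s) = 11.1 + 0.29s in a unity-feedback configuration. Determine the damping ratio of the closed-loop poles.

Forward path: (11.1 + 0.29s)·0.54/(s(s+2.9)). The closed-loop characteristic equation is s² + (2.9 + 0.54·0.29)s + 0.54·11.1 = 0.
That is s² + 3.057s + 5.994 = 0, so ω_n = 2.448 rad/s and ζ = 3.057/(2·2.448) = 0.6242.

ζ = 0.624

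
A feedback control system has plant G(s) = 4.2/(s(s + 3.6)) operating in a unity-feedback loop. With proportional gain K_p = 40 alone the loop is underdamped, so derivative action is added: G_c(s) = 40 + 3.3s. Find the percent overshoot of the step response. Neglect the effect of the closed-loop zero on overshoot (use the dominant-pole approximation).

Forward path: (40 + 3.3s)·4.2/(s(s+3.6)). The closed-loop characteristic equation is s² + (3.6 + 4.2·3.3)s + 4.2·40 = 0.
That is s² + 17.46s + 168 = 0, so ω_n = 12.96 rad/s and ζ = 17.46/(2·12.96) = 0.6735.
%OS = 100·exp(−πζ/√(1−ζ²)) = 5.71%.

5.71%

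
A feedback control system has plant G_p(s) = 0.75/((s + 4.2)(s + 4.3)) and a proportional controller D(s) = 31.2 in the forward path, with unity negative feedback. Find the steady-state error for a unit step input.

0.436

The loop is type 0. Static position error constant K_pos = D(0)·G_p(0) = 31.2·0.04153 = 1.296.
Steady-state error to a unit step: e_ss = 1/(1+K_pos) = 1/2.296 = 0.436.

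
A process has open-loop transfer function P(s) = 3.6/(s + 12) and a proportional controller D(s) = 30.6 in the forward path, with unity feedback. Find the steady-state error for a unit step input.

0.0982

The loop is type 0. Static position error constant K_pos = D(0)·P(0) = 30.6·0.3 = 9.18.
Steady-state error to a unit step: e_ss = 1/(1+K_pos) = 1/10.18 = 0.0982.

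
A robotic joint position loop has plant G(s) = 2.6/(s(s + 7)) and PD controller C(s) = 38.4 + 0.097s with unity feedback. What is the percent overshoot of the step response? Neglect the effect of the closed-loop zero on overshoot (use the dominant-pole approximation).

Forward path: (38.4 + 0.097s)·2.6/(s(s+7)). The closed-loop characteristic equation is s² + (7 + 2.6·0.097)s + 2.6·38.4 = 0.
That is s² + 7.252s + 99.84 = 0, so ω_n = 9.992 rad/s and ζ = 7.252/(2·9.992) = 0.3629.
%OS = 100·exp(−πζ/√(1−ζ²)) = 29.4%.

29.4%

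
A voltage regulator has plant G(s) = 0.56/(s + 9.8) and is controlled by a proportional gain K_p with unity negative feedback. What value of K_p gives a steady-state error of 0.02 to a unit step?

K_p = 858

The loop is type 0, so e_ss(step) = 1/(1 + K_pos) with K_pos = K_p·G(0).
G(0) = 0.05714. Require 1/(1 + K_p·0.05714) = 0.02, so 1 + 0.05714·K_p = 50.
K_p = (50 − 1)/0.05714 = 858.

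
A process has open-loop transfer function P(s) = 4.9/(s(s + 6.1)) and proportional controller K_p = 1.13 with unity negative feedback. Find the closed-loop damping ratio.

ζ = 1.3

The closed-loop denominator is s(s+6.1) + 1.13·4.9 = s² + 6.1s + 5.537.
So ω_n² = 5.537 ⇒ ω_n = 2.353 rad/s, and ζ = 6.1/(2ω_n) = 1.3.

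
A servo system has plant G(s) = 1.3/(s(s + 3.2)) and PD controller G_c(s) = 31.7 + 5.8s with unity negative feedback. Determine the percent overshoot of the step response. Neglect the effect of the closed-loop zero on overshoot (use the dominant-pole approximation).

0.826%

Forward path: (31.7 + 5.8s)·1.3/(s(s+3.2)). The closed-loop characteristic equation is s² + (3.2 + 1.3·5.8)s + 1.3·31.7 = 0.
That is s² + 10.74s + 41.21 = 0, so ω_n = 6.42 rad/s and ζ = 10.74/(2·6.42) = 0.8365.
%OS = 100·exp(−πζ/√(1−ζ²)) = 0.826%.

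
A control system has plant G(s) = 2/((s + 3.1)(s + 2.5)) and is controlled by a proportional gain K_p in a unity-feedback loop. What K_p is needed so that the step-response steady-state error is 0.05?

For a type-0 loop with proportional control, e_ss = 1/(1 + K_p·G(0)).
G(0) = 0.2581. Require 1/(1 + K_p·0.2581) = 0.05, so 1 + 0.2581·K_p = 20.
K_p = (20 − 1)/0.2581 = 73.6.

K_p = 73.6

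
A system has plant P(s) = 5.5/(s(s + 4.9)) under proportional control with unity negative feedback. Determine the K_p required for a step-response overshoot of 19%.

K_p = 5

From %OS = 100·exp(−πζ/√(1−ζ²)) = 19%, ζ = −ln(0.19)/√(π²+ln²(0.19)) = 0.4673.
Characteristic equation s² + 4.9s + 5.5K_p = 0 gives ζ = 4.9/(2√(5.5K_p)).
Setting ζ = 0.4673: √(5.5K_p) = 4.9/(2·0.4673) = 5.242, so K_p = 27.48/5.5 = 5.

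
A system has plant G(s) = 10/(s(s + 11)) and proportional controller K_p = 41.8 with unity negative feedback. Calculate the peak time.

T_p = 0.16 s

Closed-loop characteristic equation: s² + 11s + 418 = 0, so ω_n = 20.45 rad/s and ζ = 11/(2·20.45) = 0.269.
Damped frequency ω_d = ω_n√(1−ζ²) = 19.69 rad/s, so peak time T_p = π/ω_d = 0.16 s.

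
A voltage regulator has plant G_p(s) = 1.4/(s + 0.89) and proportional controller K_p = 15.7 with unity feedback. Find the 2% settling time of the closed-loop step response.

T_s ≈ 0.175 s

Closed-loop transfer function: T(s) = K_p·G_p(s)/(1 + K_p·G_p(s)) = 21.98/(s + 0.89 + 21.98) = 21.98/(s + 22.87).
Time constant τ = 1/22.87 = 0.04373 s, so the 2% settling time is about 4τ = 0.175 s.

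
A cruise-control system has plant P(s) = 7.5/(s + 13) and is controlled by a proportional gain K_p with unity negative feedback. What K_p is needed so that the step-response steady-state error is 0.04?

K_p = 41.6

The loop is type 0, so e_ss(step) = 1/(1 + K_pos) with K_pos = K_p·P(0).
P(0) = 0.5769. Require 1/(1 + K_p·0.5769) = 0.04, so 1 + 0.5769·K_p = 25.
K_p = (25 − 1)/0.5769 = 41.6.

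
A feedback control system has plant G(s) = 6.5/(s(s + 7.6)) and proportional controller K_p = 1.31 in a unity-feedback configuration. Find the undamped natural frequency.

The closed-loop denominator is s(s+7.6) + 1.31·6.5 = s² + 7.6s + 8.515.
Matching s² + 2ζω_n s + ω_n²: ω_n = √8.515 = 2.918 rad/s and 2ζω_n = 7.6, so ζ = 7.6/(2·2.918) = 1.3.

ω_n = 2.92 rad/s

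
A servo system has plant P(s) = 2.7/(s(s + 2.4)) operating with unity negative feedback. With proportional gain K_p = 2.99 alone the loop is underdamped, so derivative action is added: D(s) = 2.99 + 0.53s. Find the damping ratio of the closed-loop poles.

Forward path: (2.99 + 0.53s)·2.7/(s(s+2.4)). The closed-loop characteristic equation is s² + (2.4 + 2.7·0.53)s + 2.7·2.99 = 0.
That is s² + 3.831s + 8.073 = 0, so ω_n = 2.841 rad/s and ζ = 3.831/(2·2.841) = 0.6742.

ζ = 0.674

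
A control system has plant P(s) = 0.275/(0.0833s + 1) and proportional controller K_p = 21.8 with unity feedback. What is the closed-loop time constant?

Closed loop: T(s) = K_p·P/(1+K_p·P) = 5.995/(0.0833s + 1 + 5.995), with pole at s = −(1 + 5.995)/0.0833 = −83.97.
Closed-loop time constant τ = 1/83.97 = 0.0119 s.

τ = 0.0119 s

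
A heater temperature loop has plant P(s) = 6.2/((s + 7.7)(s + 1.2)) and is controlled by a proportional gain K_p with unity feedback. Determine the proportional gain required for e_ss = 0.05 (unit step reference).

For a type-0 loop with proportional control, e_ss = 1/(1 + K_p·P(0)).
P(0) = 0.671. Require 1/(1 + K_p·0.671) = 0.05, so 1 + 0.671·K_p = 20.
K_p = (20 − 1)/0.671 = 28.3.

K_p = 28.3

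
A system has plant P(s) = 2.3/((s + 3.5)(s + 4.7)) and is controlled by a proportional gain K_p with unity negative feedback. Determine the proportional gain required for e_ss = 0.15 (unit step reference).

K_p = 40.5

For a type-0 loop with proportional control, e_ss = 1/(1 + K_p·P(0)).
P(0) = 0.1398. Require 1/(1 + K_p·0.1398) = 0.15, so 1 + 0.1398·K_p = 6.667.
K_p = (6.667 − 1)/0.1398 = 40.5.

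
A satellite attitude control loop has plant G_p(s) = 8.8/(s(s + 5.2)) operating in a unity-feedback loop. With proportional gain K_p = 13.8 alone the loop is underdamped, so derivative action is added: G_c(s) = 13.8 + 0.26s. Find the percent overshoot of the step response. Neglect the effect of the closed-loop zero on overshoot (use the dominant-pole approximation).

Forward path: (13.8 + 0.26s)·8.8/(s(s+5.2)). The closed-loop characteristic equation is s² + (5.2 + 8.8·0.26)s + 8.8·13.8 = 0.
That is s² + 7.488s + 121.4 = 0, so ω_n = 11.02 rad/s and ζ = 7.488/(2·11.02) = 0.3397.
%OS = 100·exp(−πζ/√(1−ζ²)) = 32.1%.

32.1%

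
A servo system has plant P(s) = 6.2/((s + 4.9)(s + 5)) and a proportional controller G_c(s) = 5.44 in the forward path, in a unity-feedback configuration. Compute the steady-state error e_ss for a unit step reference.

The loop is type 0. Static position error constant K_pos = G_c(0)·P(0) = 5.44·0.2531 = 1.377.
Steady-state error to a unit step: e_ss = 1/(1+K_pos) = 1/2.377 = 0.421.

0.421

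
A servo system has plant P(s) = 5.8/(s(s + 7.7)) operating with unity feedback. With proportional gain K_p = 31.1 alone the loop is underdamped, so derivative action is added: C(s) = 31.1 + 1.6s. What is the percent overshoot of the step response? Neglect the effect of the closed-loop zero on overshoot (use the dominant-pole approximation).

Forward path: (31.1 + 1.6s)·5.8/(s(s+7.7)). The closed-loop characteristic equation is s² + (7.7 + 5.8·1.6)s + 5.8·31.1 = 0.
That is s² + 16.98s + 180.4 = 0, so ω_n = 13.43 rad/s and ζ = 16.98/(2·13.43) = 0.6321.
%OS = 100·exp(−πζ/√(1−ζ²)) = 7.71%.

7.71%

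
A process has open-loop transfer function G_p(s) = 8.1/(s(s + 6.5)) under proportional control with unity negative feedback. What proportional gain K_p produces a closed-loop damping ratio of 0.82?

K_p = 1.94

Closed-loop characteristic equation: s² + 6.5s + K_p·8.1 = 0.
So ω_n = √(8.1K_p) and 2ζω_n = 6.5, giving ζ = 6.5/(2√(8.1K_p)).
Setting ζ = 0.82: √(8.1K_p) = 6.5/(2·0.82) = 3.963, so K_p = 15.71/8.1 = 1.94.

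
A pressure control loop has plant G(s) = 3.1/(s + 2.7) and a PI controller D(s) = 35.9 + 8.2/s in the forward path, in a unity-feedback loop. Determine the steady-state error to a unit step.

0

The open loop D(s)G(s) has a pole at the origin (type 1), so the static position error constant is infinite and e_ss = 1/(1+∞) = 0.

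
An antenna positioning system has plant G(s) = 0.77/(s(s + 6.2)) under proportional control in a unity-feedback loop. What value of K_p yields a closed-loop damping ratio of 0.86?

K_p = 16.9

Closed-loop characteristic equation: s² + 6.2s + K_p·0.77 = 0.
So ω_n = √(0.77K_p) and 2ζω_n = 6.2, giving ζ = 6.2/(2√(0.77K_p)).
Setting ζ = 0.86: √(0.77K_p) = 6.2/(2·0.86) = 3.605, so K_p = 12.99/0.77 = 16.9.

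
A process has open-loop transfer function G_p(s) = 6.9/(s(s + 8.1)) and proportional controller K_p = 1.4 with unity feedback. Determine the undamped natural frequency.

ω_n = 3.11 rad/s

With unity feedback the closed-loop characteristic equation is s² + 8.1s + 1.4·6.9 = s² + 8.1s + 9.66 = 0.
So ω_n² = 9.66 ⇒ ω_n = 3.108 rad/s, and ζ = 8.1/(2ω_n) = 1.3.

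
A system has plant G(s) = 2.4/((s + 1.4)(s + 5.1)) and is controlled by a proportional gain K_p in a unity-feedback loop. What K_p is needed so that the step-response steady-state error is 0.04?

K_p = 71.4

The loop is type 0, so e_ss(step) = 1/(1 + K_pos) with K_pos = K_p·G(0).
G(0) = 0.3361. Require 1/(1 + K_p·0.3361) = 0.04, so 1 + 0.3361·K_p = 25.
K_p = (25 − 1)/0.3361 = 71.4.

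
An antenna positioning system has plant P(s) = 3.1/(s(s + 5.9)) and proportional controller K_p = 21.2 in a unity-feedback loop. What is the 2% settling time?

Closed-loop characteristic equation: s² + 5.9s + 65.72 = 0, so ω_n = 8.107 rad/s and ζ = 5.9/(2·8.107) = 0.3639.
2% settling time T_s ≈ 4/(ζω_n) = 4/2.95 = 1.36 s.

T_s ≈ 1.36 s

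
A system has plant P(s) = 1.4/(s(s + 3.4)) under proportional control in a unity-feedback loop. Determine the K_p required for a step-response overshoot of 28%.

From %OS = 100·exp(−πζ/√(1−ζ²)) = 28%, ζ = −ln(0.28)/√(π²+ln²(0.28)) = 0.3755.
Characteristic equation s² + 3.4s + 1.4K_p = 0 gives ζ = 3.4/(2√(1.4K_p)).
Setting ζ = 0.3755: √(1.4K_p) = 3.4/(2·0.3755) = 4.527, so K_p = 20.49/1.4 = 14.6.

K_p = 14.6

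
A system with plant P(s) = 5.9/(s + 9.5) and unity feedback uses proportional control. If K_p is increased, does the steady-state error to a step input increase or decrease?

decrease

e_ss = 1/(1 + K_p·P(0)); a larger K_p raises the denominator, so e_ss decreases.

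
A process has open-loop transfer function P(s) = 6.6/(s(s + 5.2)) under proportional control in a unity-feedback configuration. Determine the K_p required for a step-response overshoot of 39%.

From %OS = 100·exp(−πζ/√(1−ζ²)) = 39%, ζ = −ln(0.39)/√(π²+ln²(0.39)) = 0.2871.
Characteristic equation s² + 5.2s + 6.6K_p = 0 gives ζ = 5.2/(2√(6.6K_p)).
Setting ζ = 0.2871: √(6.6K_p) = 5.2/(2·0.2871) = 9.056, so K_p = 82.01/6.6 = 12.4.

K_p = 12.4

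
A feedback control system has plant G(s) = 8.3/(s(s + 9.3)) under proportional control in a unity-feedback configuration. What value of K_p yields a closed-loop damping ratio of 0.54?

K_p = 8.93

Closed-loop characteristic equation: s² + 9.3s + K_p·8.3 = 0.
So ω_n = √(8.3K_p) and 2ζω_n = 9.3, giving ζ = 9.3/(2√(8.3K_p)).
Setting ζ = 0.54: √(8.3K_p) = 9.3/(2·0.54) = 8.611, so K_p = 74.15/8.3 = 8.93.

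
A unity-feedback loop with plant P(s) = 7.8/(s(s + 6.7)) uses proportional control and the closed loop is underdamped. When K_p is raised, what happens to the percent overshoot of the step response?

increase

ζ = 6.7/(2√(7.8K_p)) decreases as K_p grows; lower damping means more overshoot.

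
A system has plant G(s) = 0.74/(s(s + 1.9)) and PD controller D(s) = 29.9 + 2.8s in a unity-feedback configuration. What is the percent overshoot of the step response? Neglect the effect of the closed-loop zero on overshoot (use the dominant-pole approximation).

Forward path: (29.9 + 2.8s)·0.74/(s(s+1.9)). The closed-loop characteristic equation is s² + (1.9 + 0.74·2.8)s + 0.74·29.9 = 0.
That is s² + 3.972s + 22.13 = 0, so ω_n = 4.704 rad/s and ζ = 3.972/(2·4.704) = 0.4222.
%OS = 100·exp(−πζ/√(1−ζ²)) = 23.1%.

23.1%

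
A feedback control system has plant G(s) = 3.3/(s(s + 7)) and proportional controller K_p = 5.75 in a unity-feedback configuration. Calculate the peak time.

T_p = 1.21 s

Closed-loop characteristic equation: s² + 7s + 18.97 = 0, so ω_n = 4.356 rad/s and ζ = 7/(2·4.356) = 0.8035.
Damped frequency ω_d = ω_n√(1−ζ²) = 2.593 rad/s, so peak time T_p = π/ω_d = 1.21 s.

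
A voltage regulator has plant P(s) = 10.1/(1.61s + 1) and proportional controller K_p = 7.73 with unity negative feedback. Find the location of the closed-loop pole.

s = -49.11

Closed loop: T(s) = K_p·P/(1+K_p·P) = 78.07/(1.61s + 1 + 78.07), with pole at s = −(1 + 78.07)/1.61 = −49.11.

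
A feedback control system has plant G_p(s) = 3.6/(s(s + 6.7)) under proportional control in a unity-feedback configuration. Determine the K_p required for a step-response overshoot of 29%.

K_p = 23.2

From %OS = 100·exp(−πζ/√(1−ζ²)) = 29%, ζ = −ln(0.29)/√(π²+ln²(0.29)) = 0.3666.
Characteristic equation s² + 6.7s + 3.6K_p = 0 gives ζ = 6.7/(2√(3.6K_p)).
Setting ζ = 0.3666: √(3.6K_p) = 6.7/(2·0.3666) = 9.138, so K_p = 83.51/3.6 = 23.2.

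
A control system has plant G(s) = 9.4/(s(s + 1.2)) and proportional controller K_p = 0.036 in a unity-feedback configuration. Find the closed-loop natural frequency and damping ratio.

The closed-loop denominator is s(s+1.2) + 0.036·9.4 = s² + 1.2s + 0.3384.
So ω_n² = 0.3384 ⇒ ω_n = 0.5817 rad/s, and ζ = 1.2/(2ω_n) = 1.03.

ω_n = 0.582 rad/s, ζ = 1.03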